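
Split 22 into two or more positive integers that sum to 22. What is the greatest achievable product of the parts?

Fill f[k] for k=2..22: at each k try every first piece i and multiply by the better of (k−i) uncut or f[k−i].
f[2] = 1*max(1,0) = 1*1 = 1
f[3] = max(1*2, 2*1) = 2
f[4] = max(1*3, 2*2, 3*1) = 4
f[5] = max(1*4, 2*3, 3*2, 4*1) = 6
f[6] = max(1*6, 2*4, 3*3, 4*2, 5*1) = 9
f[7] = max(1*9, 2*6, 3*4, 4*3, 5*2, 6*1) = 12
f[8] = max(1*12, 2*9, 3*6, …, 6*2, 7*1) = 18
f[9] = max(1*18, 2*12, 3*9, …, 7*2, 8*1) = 27
f[10] = max(1*27, 2*18, 3*12, …, 8*2, 9*1) = 36
f[11] = max(1*36, 2*27, 3*18, …, 9*2, 10*1) = 54
f[12] = max(1*54, 2*36, 3*27, …, 10*2, 11*1) = 81
f[13] = max(1*81, 2*54, 3*36, …, 11*2, 12*1) = 108
f[14] = max(1*108, 2*81, 3*54, …, 12*2, 13*1) = 162
f[15] = max(1*162, 2*108, 3*81, …, 13*2, 14*1) = 243
f[16] = max(1*243, 2*162, 3*108, …, 14*2, 15*1) = 324
f[17] = max(1*324, 2*243, 3*162, …, 15*2, 16*1) = 486
f[18] = max(1*486, 2*324, 3*243, …, 16*2, 17*1) = 729
f[19] = max(1*729, 2*486, 3*324, …, 17*2, 18*1) = 972
f[20] = max(1*972, 2*729, 3*486, …, 18*2, 19*1) = 1458
f[21] = max(1*1458, 2*972, 3*729, …, 19*2, 20*1) = 2187
f[22] = max(1*2187, 2*1458, 3*972, …, 20*2, 21*1) = 2916
One optimal split: 3 + 3 + 3 + 3 + 3 + 3 + 2 + 2; product 3*3*3*3*3*3*2*2 = 2916.

2916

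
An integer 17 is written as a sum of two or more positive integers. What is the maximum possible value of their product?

Let f[k] be the best product for length k (with at least one cut). For each first piece i, the rest contributes max(k−i, f[k−i]).
Small cases: f[2]=1, f[3]=2, f[4]=4, f[5]=6, f[6]=9, f[7]=12, f[8]=18, f[9]=27, f[10]=36, f[11]=54, f[12]=81.
f[13] = 2*max(11,54) = 2*54 = 108
f[14] = 2*max(12,81) = 2*81 = 162
f[15] = 3*max(12,81) = 3*81 = 243
f[16] = 2*max(14,162) = 2*162 = 324
f[17] = 2*max(15,243) = 2*243 = 486
One optimal split: 3 + 3 + 3 + 3 + 3 + 2; product 3*3*3*3*3*2 = 486.

486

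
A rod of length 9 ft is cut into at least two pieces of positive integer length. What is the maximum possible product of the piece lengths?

Let g[k] be the best product for length k (with at least one cut). For each first piece i, the rest contributes max(k−i, g[k−i]).
g[2] = 1*max(1,0) = 1*1 = 1
g[3] = 1*max(2,1) = 1*2 = 2
g[4] = 2*max(2,1) = 2*2 = 4
g[5] = 2*max(3,2) = 2*3 = 6
g[6] = 3*max(3,2) = 3*3 = 9
g[7] = 2*max(5,6) = 2*6 = 12
g[8] = 2*max(6,9) = 2*9 = 18
g[9] = 3*max(6,9) = 3*9 = 27
One optimal split: 3 + 3 + 3; product 3*3*3 = 27.

27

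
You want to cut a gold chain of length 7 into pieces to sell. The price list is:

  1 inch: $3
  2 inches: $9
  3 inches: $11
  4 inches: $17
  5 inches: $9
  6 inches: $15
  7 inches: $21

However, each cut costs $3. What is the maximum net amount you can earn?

Consider every possible first cut. r[k] is the best of p[i]+r[k−i] over all sellable i≤k, charging 3 whenever i<k.
r[1] = 3
r[2] = max(3+3-3, 9+0) = 9
r[3] = max(3+9-3, 9+3-3, 11+0) = 11
r[4] = max(3+11-3, 9+9-3, 11+3-3, 17+0) = 17
r[5] = max(3+17-3, 9+11-3, 11+9-3, 17+3-3, 9+0) = 17
r[6] = max(3+17-3, 9+17-3, 11+11-3, 17+9-3, 9+3-3, 15+0) = 23
r[7] = max(3+23-3, 9+17-3, 11+17-3, …, 15+3-3, 21+0) = 25
One optimal plan: pieces 4 + 3 (1 cut) → $28 − $3 = $25.

25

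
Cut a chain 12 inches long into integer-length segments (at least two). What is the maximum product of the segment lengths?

Define f[k] = max over 1≤i<k of i · max(k−i, f[k−i]); the inner max lets the remainder stay uncut if that's better.
Small cases: f[2]=1, f[3]=2, f[4]=4, f[5]=6.
f[6] = max(1×6, 2×4, 3×3, 4×2, 5×1) = 9
f[7] = max(1×9, 2×6, 3×4, 4×3, 5×2, 6×1) = 12
f[8] = max(1×12, 2×9, 3×6, …, 6×2, 7×1) = 18
f[9] = max(1×18, 2×12, 3×9, …, 7×2, 8×1) = 27
f[10] = max(1×27, 2×18, 3×12, …, 8×2, 9×1) = 36
f[11] = max(1×36, 2×27, 3×18, …, 9×2, 10×1) = 54
f[12] = max(1×54, 2×36, 3×27, …, 10×2, 11×1) = 81
One optimal split: 3 + 3 + 3 + 3; product 3×3×3×3 = 81.

81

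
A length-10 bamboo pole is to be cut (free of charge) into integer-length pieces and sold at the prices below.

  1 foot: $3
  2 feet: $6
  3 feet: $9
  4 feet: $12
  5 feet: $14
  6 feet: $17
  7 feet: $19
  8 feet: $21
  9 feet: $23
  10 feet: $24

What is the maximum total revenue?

30

Consider every possible first cut. best[k] is the best of p[i]+best[k−i] over all sellable i≤k.
best[1] = 3
best[2] = max(3+3, 6+0) = 6
best[3] = max(3+6, 6+3, 9+0) = 9
best[4] = max(3+9, 6+6, 9+3, 12+0) = 12
best[5] = max(3+12, 6+9, 9+6, 12+3, 14+0) = 15
best[6] = max(3+15, 6+12, 9+9, 12+6, 14+3, 17+0) = 18
best[7] = max(3+18, 6+15, 9+12, …, 17+3, 19+0) = 21
best[8] = max(3+21, 6+18, 9+15, …, 19+3, 21+0) = 24
best[9] = max(3+24, 6+21, 9+18, …, 21+3, 23+0) = 27
best[10] = max(3+27, 6+24, 9+21, …, 23+3, 24+0) = 30
One optimal cutting: 1 + 1 + 1 + 1 + 1 + 1 + 1 + 1 + 1 + 1 → $3 + $3 + $3 + $3 + $3 + $3 + $3 + $3 + $3 + $3 = $30.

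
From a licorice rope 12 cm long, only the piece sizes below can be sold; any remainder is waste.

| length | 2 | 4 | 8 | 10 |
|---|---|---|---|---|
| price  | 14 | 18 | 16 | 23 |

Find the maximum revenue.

84

Consider every possible first cut. f[k] is the best of p[i]+f[k−i] over all sellable i≤k.
f[1] = 0
f[2] = 14
f[3] = 14
f[4] = max(14+14, 18+0) = 28
f[5] = max(14+14, 18+0) = 28
f[6] = max(14+28, 18+14) = 42
f[7] = max(14+28, 18+14) = 42
f[8] = max(14+42, 18+28, 16+0) = 56
f[9] = max(14+42, 18+28, 16+0) = 56
f[10] = max(14+56, 18+42, 16+14, 23+0) = 70
f[11] = max(14+56, 18+42, 16+14, 23+0) = 70
f[12] = max(14+70, 18+56, 16+28, 23+14) = 84
One optimal cutting: 2 + 2 + 2 + 2 + 2 + 2 → ¢84.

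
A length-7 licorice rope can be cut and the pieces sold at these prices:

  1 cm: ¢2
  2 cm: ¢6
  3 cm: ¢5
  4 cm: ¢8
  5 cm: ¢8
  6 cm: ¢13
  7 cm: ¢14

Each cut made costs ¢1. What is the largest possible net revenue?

17

Build net[k] bottom-up: net[k] = max over allowed piece i of (p[i] + net[k−i]) − 1 per cut.
net[1] = 2
net[2] = 6
net[3] = 7  (first piece 1, then net[2]=6)
net[4] = 11  (first piece 2, then net[2]=6)
net[5] = 12  (first piece 1, then net[4]=11)
net[6] = 16  (first piece 2, then net[4]=11)
net[7] = 17  (first piece 1, then net[6]=16)
One optimal plan: pieces 2 + 2 + 2 + 1 (3 cuts) → ¢20 − ¢3 = ¢17.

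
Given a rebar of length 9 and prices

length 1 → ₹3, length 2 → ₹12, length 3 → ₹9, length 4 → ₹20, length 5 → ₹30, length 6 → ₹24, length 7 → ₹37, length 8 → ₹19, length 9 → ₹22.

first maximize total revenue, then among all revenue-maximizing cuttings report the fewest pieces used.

3

Build r[k] bottom-up: r[k] = max over allowed piece i of (p[i] + r[k−i]).
r[1] = 3
r[2] = max(3+3, 12+0) = 12
r[3] = max(3+12, 12+3, 9+0) = 15
r[4] = max(3+15, 12+12, 9+3, 20+0) = 24
r[5] = max(3+24, 12+15, 9+12, 20+3, 30+0) = 30
r[6] = max(3+30, 12+24, 9+15, 20+12, 30+3, 24+0) = 36
r[7] = max(3+36, 12+30, 9+24, …, 24+3, 37+0) = 42
r[8] = max(3+42, 12+36, 9+30, …, 37+3, 19+0) = 48
r[9] = max(3+48, 12+42, 9+36, …, 19+3, 22+0) = 54
Maximum revenue is ₹54.
Now minimize piece count subject to staying optimal: for each k, pieces[k] = 1 + min over i with p[i]+r[k−i]=r[k] of pieces[k−i].
pieces[6] = 3
pieces[7] = 2
pieces[8] = 4
pieces[9] = 3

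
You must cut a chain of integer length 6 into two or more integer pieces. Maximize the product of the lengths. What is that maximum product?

Define prod[k] = max over 1≤i<k of i · max(k−i, prod[k−i]); the inner max lets the remainder stay uncut if that's better.
prod[2] = 1×max(1,0) = 1×1 = 1
prod[3] = 1×max(2,1) = 1×2 = 2
prod[4] = 2×max(2,1) = 2×2 = 4
prod[5] = 2×max(3,2) = 2×3 = 6
prod[6] = 3×max(3,2) = 3×3 = 9
One optimal split: 3 + 3; product 3×3 = 9.

9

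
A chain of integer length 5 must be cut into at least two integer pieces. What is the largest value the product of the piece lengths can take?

6

Fill g[k] for k=2..5: at each k try every first piece i and multiply by the better of (k−i) uncut or g[k−i].
g[2] = 1×max(1,0) = 1×1 = 1
g[3] = max(1×2, 2×1) = 2
g[4] = max(1×3, 2×2, 3×1) = 4
g[5] = max(1×4, 2×3, 3×2, 4×1) = 6
One optimal split: 3 + 2; product 3×2 = 6.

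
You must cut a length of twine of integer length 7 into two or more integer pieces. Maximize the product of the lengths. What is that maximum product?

12

Define prod[k] = max over 1≤i<k of i · max(k−i, prod[k−i]); the inner max lets the remainder stay uncut if that's better.
Small cases: prod[2]=1.
prod[3] = 1·max(2,1) = 1·2 = 2
prod[4] = 2·max(2,1) = 2·2 = 4
prod[5] = 2·max(3,2) = 2·3 = 6
prod[6] = 3·max(3,2) = 3·3 = 9
prod[7] = 2·max(5,6) = 2·6 = 12
One optimal split: 3 + 2 + 2; product 3·2·2 = 12.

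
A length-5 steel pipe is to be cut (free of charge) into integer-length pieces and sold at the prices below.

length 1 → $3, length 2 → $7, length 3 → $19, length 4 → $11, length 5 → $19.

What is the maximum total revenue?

26

Build v[k] bottom-up: v[k] = max over allowed piece i of (p[i] + v[k−i]).
v[1] = 3
v[2] = 7
v[3] = 19
v[4] = 22  (first piece 1, then v[3]=19)
v[5] = 26  (first piece 2, then v[3]=19)
One optimal cutting: 3 + 2 → $19 + $7 = $26.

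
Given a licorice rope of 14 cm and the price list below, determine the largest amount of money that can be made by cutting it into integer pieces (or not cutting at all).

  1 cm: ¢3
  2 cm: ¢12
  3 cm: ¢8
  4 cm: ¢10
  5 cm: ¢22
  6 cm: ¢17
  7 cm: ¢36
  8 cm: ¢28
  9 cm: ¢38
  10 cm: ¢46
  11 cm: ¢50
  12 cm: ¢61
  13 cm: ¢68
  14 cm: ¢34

84

Build best[k] bottom-up: best[k] = max over allowed piece i of (p[i] + best[k−i]).
best[1] = 3
best[2] = max(3+3, 12+0) = 12
best[3] = max(3+12, 12+3, 8+0) = 15
best[4] = max(3+15, 12+12, 8+3, 10+0) = 24
best[5] = max(3+24, 12+15, 8+12, 10+3, 22+0) = 27
best[6] = max(3+27, 12+24, 8+15, 10+12, 22+3, 17+0) = 36
best[7] = max(3+36, 12+27, 8+24, …, 17+3, 36+0) = 39
best[8] = max(3+39, 12+36, 8+27, …, 36+3, 28+0) = 48
best[9] = max(3+48, 12+39, 8+36, …, 28+3, 38+0) = 51
best[10] = max(3+51, 12+48, 8+39, …, 38+3, 46+0) = 60
best[11] = max(3+60, 12+51, 8+48, …, 46+3, 50+0) = 63
best[12] = max(3+63, 12+60, 8+51, …, 50+3, 61+0) = 72
best[13] = max(3+72, 12+63, 8+60, …, 61+3, 68+0) = 75
best[14] = max(3+75, 12+72, 8+63, …, 68+3, 34+0) = 84
One optimal cutting: 2 + 2 + 2 + 2 + 2 + 2 + 2 → ¢12 + ¢12 + ¢12 + ¢12 + ¢12 + ¢12 + ¢12 = ¢84.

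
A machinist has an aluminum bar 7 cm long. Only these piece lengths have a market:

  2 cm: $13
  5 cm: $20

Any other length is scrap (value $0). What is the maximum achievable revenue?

Let best[k] be the best obtainable value from length k. For each k, try every first piece i and keep the best of price[i] + best[k−i].
best[1] = 0
best[2] = 13
best[3] = 13
best[4] = 26  (first piece 2, then best[2]=13)
best[5] = 26
best[6] = 39  (first piece 2, then best[4]=26)
best[7] = 39
One optimal cutting: pieces 2 + 2 + 2 with 1 cm of scrap → $39.

39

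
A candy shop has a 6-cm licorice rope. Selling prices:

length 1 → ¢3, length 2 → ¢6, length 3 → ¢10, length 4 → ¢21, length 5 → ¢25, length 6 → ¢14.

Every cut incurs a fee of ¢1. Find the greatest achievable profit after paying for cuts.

Consider every possible first cut. net[k] is the best of p[i]+net[k−i] over all sellable i≤k, charging 1 whenever i<k.
net[1] = 3
net[2] = max(3+3-1, 6+0) = 6
net[3] = max(3+6-1, 6+3-1, 10+0) = 10
net[4] = max(3+10-1, 6+6-1, 10+3-1, 21+0) = 21
net[5] = max(3+21-1, 6+10-1, 10+6-1, 21+3-1, 25+0) = 25
net[6] = max(3+25-1, 6+21-1, 10+10-1, 21+6-1, 25+3-1, 14+0) = 27
One optimal plan: pieces 5 + 1 (1 cut) → ¢28 − ¢1 = ¢27.

27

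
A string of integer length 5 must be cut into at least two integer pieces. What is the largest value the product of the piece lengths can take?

Let f[k] be the best product for length k (with at least one cut). For each first piece i, the rest contributes max(k−i, f[k−i]).
f[2] = 1*max(1,0) = 1*1 = 1
f[3] = 1*max(2,1) = 1*2 = 2
f[4] = 2*max(2,1) = 2*2 = 4
f[5] = 2*max(3,2) = 2*3 = 6
One optimal split: 3 + 2; product 3*2 = 6.

6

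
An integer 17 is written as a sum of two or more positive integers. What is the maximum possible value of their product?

486

Define m[k] = max over 1≤i<k of i · max(k−i, m[k−i]); the inner max lets the remainder stay uncut if that's better.
m[2] = 1·max(1,0) = 1·1 = 1
m[3] = max(1·2, 2·1) = 2
m[4] = max(1·3, 2·2, 3·1) = 4
m[5] = max(1·4, 2·3, 3·2, 4·1) = 6
m[6] = max(1·6, 2·4, 3·3, 4·2, 5·1) = 9
m[7] = max(1·9, 2·6, 3·4, 4·3, 5·2, 6·1) = 12
m[8] = max(1·12, 2·9, 3·6, …, 6·2, 7·1) = 18
m[9] = max(1·18, 2·12, 3·9, …, 7·2, 8·1) = 27
m[10] = max(1·27, 2·18, 3·12, …, 8·2, 9·1) = 36
m[11] = max(1·36, 2·27, 3·18, …, 9·2, 10·1) = 54
m[12] = max(1·54, 2·36, 3·27, …, 10·2, 11·1) = 81
m[13] = max(1·81, 2·54, 3·36, …, 11·2, 12·1) = 108
m[14] = max(1·108, 2·81, 3·54, …, 12·2, 13·1) = 162
m[15] = max(1·162, 2·108, 3·81, …, 13·2, 14·1) = 243
m[16] = max(1·243, 2·162, 3·108, …, 14·2, 15·1) = 324
m[17] = max(1·324, 2·243, 3·162, …, 15·2, 16·1) = 486
One optimal split: 3 + 3 + 3 + 3 + 3 + 2; product 3·3·3·3·3·2 = 486.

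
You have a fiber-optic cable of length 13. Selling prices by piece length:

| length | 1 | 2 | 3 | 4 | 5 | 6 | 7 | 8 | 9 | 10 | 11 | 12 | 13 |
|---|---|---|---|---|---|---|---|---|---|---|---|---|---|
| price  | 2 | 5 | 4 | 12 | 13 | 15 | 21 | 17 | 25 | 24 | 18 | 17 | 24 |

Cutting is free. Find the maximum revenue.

Build best[k] bottom-up: best[k] = max over allowed piece i of (p[i] + best[k−i]).
best[1] = 2
best[2] = max(2+2, 5+0) = 5
best[3] = max(2+5, 5+2, 4+0) = 7
best[4] = max(2+7, 5+5, 4+2, 12+0) = 12
best[5] = max(2+12, 5+7, 4+5, 12+2, 13+0) = 14
best[6] = max(2+14, 5+12, 4+7, 12+5, 13+2, 15+0) = 17
best[7] = max(2+17, 5+14, 4+12, …, 15+2, 21+0) = 21
best[8] = max(2+21, 5+17, 4+14, …, 21+2, 17+0) = 24
best[9] = max(2+24, 5+21, 4+17, …, 17+2, 25+0) = 26
best[10] = max(2+26, 5+24, 4+21, …, 25+2, 24+0) = 29
best[11] = max(2+29, 5+26, 4+24, …, 24+2, 18+0) = 33
best[12] = max(2+33, 5+29, 4+26, …, 18+2, 17+0) = 36
best[13] = max(2+36, 5+33, 4+29, …, 17+2, 24+0) = 38
One optimal cutting: 4 + 4 + 4 + 1 → $12 + $12 + $12 + $2 = $38.

38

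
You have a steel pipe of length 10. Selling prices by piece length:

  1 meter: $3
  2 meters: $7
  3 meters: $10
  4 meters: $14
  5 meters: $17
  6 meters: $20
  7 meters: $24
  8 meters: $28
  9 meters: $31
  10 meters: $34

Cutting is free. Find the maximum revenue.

35

Consider every possible first cut. best[k] is the best of p[i]+best[k−i] over all sellable i≤k.
best[1] = 3
best[2] = max(3+3, 7+0) = 7
best[3] = max(3+7, 7+3, 10+0) = 10
best[4] = max(3+10, 7+7, 10+3, 14+0) = 14
best[5] = max(3+14, 7+10, 10+7, 14+3, 17+0) = 17
best[6] = max(3+17, 7+14, 10+10, 14+7, 17+3, 20+0) = 21
best[7] = max(3+21, 7+17, 10+14, …, 20+3, 24+0) = 24
best[8] = max(3+24, 7+21, 10+17, …, 24+3, 28+0) = 28
best[9] = max(3+28, 7+24, 10+21, …, 28+3, 31+0) = 31
best[10] = max(3+31, 7+28, 10+24, …, 31+3, 34+0) = 35
One optimal cutting: 2 + 2 + 2 + 2 + 2 → $7 + $7 + $7 + $7 + $7 = $35.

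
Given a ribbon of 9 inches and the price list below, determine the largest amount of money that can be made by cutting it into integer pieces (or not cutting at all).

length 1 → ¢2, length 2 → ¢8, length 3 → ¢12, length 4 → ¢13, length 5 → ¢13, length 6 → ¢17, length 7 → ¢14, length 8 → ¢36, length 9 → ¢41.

41

Consider every possible first cut. best[k] is the best of p[i]+best[k−i] over all sellable i≤k.
best[1] = 2
best[2] = max(2+2, 8+0) = 8
best[3] = max(2+8, 8+2, 12+0) = 12
best[4] = max(2+12, 8+8, 12+2, 13+0) = 16
best[5] = max(2+16, 8+12, 12+8, 13+2, 13+0) = 20
best[6] = max(2+20, 8+16, 12+12, 13+8, 13+2, 17+0) = 24
best[7] = max(2+24, 8+20, 12+16, …, 17+2, 14+0) = 28
best[8] = max(2+28, 8+24, 12+20, …, 14+2, 36+0) = 36
best[9] = max(2+36, 8+28, 12+24, …, 36+2, 41+0) = 41
Best is to sell the whole 9-inch piece uncut for ¢41.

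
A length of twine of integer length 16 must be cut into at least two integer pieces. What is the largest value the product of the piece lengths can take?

Define m[k] = max over 1≤i<k of i · max(k−i, m[k−i]); the inner max lets the remainder stay uncut if that's better.
m[2] = 1*max(1,0) = 1*1 = 1
m[3] = max(1*2, 2*1) = 2
m[4] = max(1*3, 2*2, 3*1) = 4
m[5] = max(1*4, 2*3, 3*2, 4*1) = 6
m[6] = max(1*6, 2*4, 3*3, 4*2, 5*1) = 9
m[7] = max(1*9, 2*6, 3*4, 4*3, 5*2, 6*1) = 12
m[8] = max(1*12, 2*9, 3*6, …, 6*2, 7*1) = 18
m[9] = max(1*18, 2*12, 3*9, …, 7*2, 8*1) = 27
m[10] = max(1*27, 2*18, 3*12, …, 8*2, 9*1) = 36
m[11] = max(1*36, 2*27, 3*18, …, 9*2, 10*1) = 54
m[12] = max(1*54, 2*36, 3*27, …, 10*2, 11*1) = 81
m[13] = max(1*81, 2*54, 3*36, …, 11*2, 12*1) = 108
m[14] = max(1*108, 2*81, 3*54, …, 12*2, 13*1) = 162
m[15] = max(1*162, 2*108, 3*81, …, 13*2, 14*1) = 243
m[16] = max(1*243, 2*162, 3*108, …, 14*2, 15*1) = 324
One optimal split: 3 + 3 + 3 + 3 + 2 + 2; product 3*3*3*3*2*2 = 324.

324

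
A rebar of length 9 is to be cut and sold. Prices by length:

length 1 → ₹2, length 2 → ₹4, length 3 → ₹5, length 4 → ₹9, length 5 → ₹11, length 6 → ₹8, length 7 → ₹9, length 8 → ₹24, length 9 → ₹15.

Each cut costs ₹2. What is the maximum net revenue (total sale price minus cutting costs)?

Build r[k] bottom-up: r[k] = max over allowed piece i of (p[i] + r[k−i]) − 2 per cut.
r[1] = 2
r[2] = max(2+2-2, 4+0) = 4
r[3] = max(2+4-2, 4+2-2, 5+0) = 5
r[4] = max(2+5-2, 4+4-2, 5+2-2, 9+0) = 9
r[5] = max(2+9-2, 4+5-2, 5+4-2, 9+2-2, 11+0) = 11
r[6] = max(2+11-2, 4+9-2, 5+5-2, 9+4-2, 11+2-2, 8+0) = 11
r[7] = max(2+11-2, 4+11-2, 5+9-2, …, 8+2-2, 9+0) = 13
r[8] = max(2+13-2, 4+11-2, 5+11-2, …, 9+2-2, 24+0) = 24
r[9] = max(2+24-2, 4+13-2, 5+11-2, …, 24+2-2, 15+0) = 24
One optimal plan: pieces 8 + 1 (1 cut) → ₹26 − ₹2 = ₹24.

24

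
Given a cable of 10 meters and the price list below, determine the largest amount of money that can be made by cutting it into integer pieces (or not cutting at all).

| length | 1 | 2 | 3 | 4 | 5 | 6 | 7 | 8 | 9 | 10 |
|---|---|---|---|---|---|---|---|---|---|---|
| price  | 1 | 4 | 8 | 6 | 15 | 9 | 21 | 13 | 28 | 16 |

Consider every possible first cut. best[k] is the best of p[i]+best[k−i] over all sellable i≤k.
best[1] = 1
best[2] = max(1+1, 4+0) = 4
best[3] = max(1+4, 4+1, 8+0) = 8
best[4] = max(1+8, 4+4, 8+1, 6+0) = 9
best[5] = max(1+9, 4+8, 8+4, 6+1, 15+0) = 15
best[6] = max(1+15, 4+9, 8+8, 6+4, 15+1, 9+0) = 16
best[7] = max(1+16, 4+15, 8+9, …, 9+1, 21+0) = 21
best[8] = max(1+21, 4+16, 8+15, …, 21+1, 13+0) = 23
best[9] = max(1+23, 4+21, 8+16, …, 13+1, 28+0) = 28
best[10] = max(1+28, 4+23, 8+21, …, 28+1, 16+0) = 30
One optimal cutting: 5 + 5 → 15 + 15 = 30.

30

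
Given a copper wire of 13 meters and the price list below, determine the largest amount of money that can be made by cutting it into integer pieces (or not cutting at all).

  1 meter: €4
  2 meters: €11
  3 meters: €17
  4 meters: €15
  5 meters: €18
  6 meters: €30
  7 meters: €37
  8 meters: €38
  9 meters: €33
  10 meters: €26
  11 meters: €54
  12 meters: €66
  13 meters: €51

Let r[k] be the best obtainable value from length k. For each k, try every first piece i and keep the best of price[i] + r[k−i].
r[1] = 4
r[2] = max(4+4, 11+0) = 11
r[3] = max(4+11, 11+4, 17+0) = 17
r[4] = max(4+17, 11+11, 17+4, 15+0) = 22
r[5] = max(4+22, 11+17, 17+11, 15+4, 18+0) = 28
r[6] = max(4+28, 11+22, 17+17, 15+11, 18+4, 30+0) = 34
r[7] = max(4+34, 11+28, 17+22, …, 30+4, 37+0) = 39
r[8] = max(4+39, 11+34, 17+28, …, 37+4, 38+0) = 45
r[9] = max(4+45, 11+39, 17+34, …, 38+4, 33+0) = 51
r[10] = max(4+51, 11+45, 17+39, …, 33+4, 26+0) = 56
r[11] = max(4+56, 11+51, 17+45, …, 26+4, 54+0) = 62
r[12] = max(4+62, 11+56, 17+51, …, 54+4, 66+0) = 68
r[13] = max(4+68, 11+62, 17+56, …, 66+4, 51+0) = 73
One optimal cutting: 3 + 3 + 3 + 2 + 2 → €17 + €17 + €17 + €11 + €11 = €73.

73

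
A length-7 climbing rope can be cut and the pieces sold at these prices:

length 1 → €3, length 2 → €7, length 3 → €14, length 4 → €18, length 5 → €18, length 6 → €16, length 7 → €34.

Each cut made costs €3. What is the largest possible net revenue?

Consider every possible first cut. v[k] is the best of p[i]+v[k−i] over all sellable i≤k, charging 3 whenever i<k.
v[1] = 3
v[2] = max(3+3-3, 7+0) = 7
v[3] = max(3+7-3, 7+3-3, 14+0) = 14
v[4] = max(3+14-3, 7+7-3, 14+3-3, 18+0) = 18
v[5] = max(3+18-3, 7+14-3, 14+7-3, 18+3-3, 18+0) = 18
v[6] = max(3+18-3, 7+18-3, 14+14-3, 18+7-3, 18+3-3, 16+0) = 25
v[7] = max(3+25-3, 7+18-3, 14+18-3, …, 16+3-3, 34+0) = 34
Best is to make no cuts and sell whole for €34.

34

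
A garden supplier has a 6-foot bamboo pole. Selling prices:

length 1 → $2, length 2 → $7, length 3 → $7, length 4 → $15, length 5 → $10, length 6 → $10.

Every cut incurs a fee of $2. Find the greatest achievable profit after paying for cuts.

20

Build r[k] bottom-up: r[k] = max over allowed piece i of (p[i] + r[k−i]) − 2 per cut.
r[1] = 2
r[2] = max(2+2-2, 7+0) = 7
r[3] = max(2+7-2, 7+2-2, 7+0) = 7
r[4] = max(2+7-2, 7+7-2, 7+2-2, 15+0) = 15
r[5] = max(2+15-2, 7+7-2, 7+7-2, 15+2-2, 10+0) = 15
r[6] = max(2+15-2, 7+15-2, 7+7-2, 15+7-2, 10+2-2, 10+0) = 20
One optimal plan: pieces 4 + 2 (1 cut) → $22 − $2 = $20.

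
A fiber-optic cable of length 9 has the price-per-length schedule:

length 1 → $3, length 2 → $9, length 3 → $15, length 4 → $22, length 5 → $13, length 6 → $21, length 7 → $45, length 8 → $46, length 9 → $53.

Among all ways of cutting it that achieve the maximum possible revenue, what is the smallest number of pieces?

Consider every possible first cut. r[k] is the best of p[i]+r[k−i] over all sellable i≤k.
r[1] = 3
r[2] = 9
r[3] = 15
r[4] = 22
r[5] = 25  (first piece 1, then r[4]=22)
r[6] = 31  (first piece 2, then r[4]=22)
r[7] = 45
r[8] = 48  (first piece 1, then r[7]=45)
r[9] = 54  (first piece 2, then r[7]=45)
Maximum revenue is $54.
Now minimize piece count subject to staying optimal: for each k, pieces[k] = 1 + min over i with p[i]+r[k−i]=r[k] of pieces[k−i].
pieces[6] = 2
pieces[7] = 1
pieces[8] = 2
pieces[9] = 2

2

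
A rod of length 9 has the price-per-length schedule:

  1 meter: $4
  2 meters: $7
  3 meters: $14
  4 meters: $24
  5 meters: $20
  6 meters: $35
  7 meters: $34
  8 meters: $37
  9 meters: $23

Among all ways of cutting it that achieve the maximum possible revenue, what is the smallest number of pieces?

3

Consider every possible first cut. r[k] is the best of p[i]+r[k−i] over all sellable i≤k.
r[1] = 4
r[2] = 8  (first piece 1, then r[1]=4)
r[3] = 14
r[4] = 24
r[5] = 28  (first piece 1, then r[4]=24)
r[6] = 35
r[7] = 39  (first piece 1, then r[6]=35)
r[8] = 48  (first piece 4, then r[4]=24)
r[9] = 52  (first piece 1, then r[8]=48)
Maximum revenue is $52.
Now minimize piece count subject to staying optimal: for each k, pieces[k] = 1 + min over i with p[i]+r[k−i]=r[k] of pieces[k−i].
pieces[6] = 1
pieces[7] = 2
pieces[8] = 2
pieces[9] = 3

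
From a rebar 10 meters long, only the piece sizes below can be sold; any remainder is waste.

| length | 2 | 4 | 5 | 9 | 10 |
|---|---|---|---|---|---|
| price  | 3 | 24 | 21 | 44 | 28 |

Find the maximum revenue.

51

Build best[k] bottom-up: best[k] = max over allowed piece i of (p[i] + best[k−i]).
best[1] = 0
best[2] = 3
best[3] = 3
best[4] = max(3+3, 24+0) = 24
best[5] = max(3+3, 24+0, 21+0) = 24
best[6] = max(3+24, 24+3, 21+0) = 27
best[7] = max(3+24, 24+3, 21+3) = 27
best[8] = max(3+27, 24+24, 21+3) = 48
best[9] = max(3+27, 24+24, 21+24, 44+0) = 48
best[10] = max(3+48, 24+27, 21+24, 44+0, 28+0) = 51
One optimal cutting: 4 + 4 + 2 → ₹51.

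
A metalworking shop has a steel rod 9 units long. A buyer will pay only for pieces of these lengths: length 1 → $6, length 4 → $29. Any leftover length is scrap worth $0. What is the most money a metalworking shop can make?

Consider every possible first cut. r[k] is the best of p[i]+r[k−i] over all sellable i≤k.
r[1] = 6
r[2] = 12  (first piece 1, then r[1]=6)
r[3] = 18  (first piece 1, then r[2]=12)
r[4] = 29
r[5] = 35  (first piece 1, then r[4]=29)
r[6] = 41  (first piece 1, then r[5]=35)
r[7] = 47  (first piece 1, then r[6]=41)
r[8] = 58  (first piece 4, then r[4]=29)
r[9] = 64  (first piece 1, then r[8]=58)
One optimal cutting: 4 + 4 + 1 → $64.

64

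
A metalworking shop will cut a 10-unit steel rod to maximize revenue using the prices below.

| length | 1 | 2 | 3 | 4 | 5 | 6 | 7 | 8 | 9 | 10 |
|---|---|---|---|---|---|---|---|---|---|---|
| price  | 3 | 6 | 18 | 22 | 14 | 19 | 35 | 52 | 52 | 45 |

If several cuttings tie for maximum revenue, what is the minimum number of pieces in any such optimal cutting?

2

Let r[k] be the best obtainable value from length k. For each k, try every first piece i and keep the best of price[i] + r[k−i].
r[1] = 3
r[2] = 6  (first piece 1, then r[1]=3)
r[3] = 18
r[4] = 22
r[5] = 25  (first piece 1, then r[4]=22)
r[6] = 36  (first piece 3, then r[3]=18)
r[7] = 40  (first piece 3, then r[4]=22)
r[8] = 52
r[9] = 55  (first piece 1, then r[8]=52)
r[10] = 58  (first piece 1, then r[9]=55)
Maximum revenue is $58.
Now minimize piece count subject to staying optimal: for each k, pieces[k] = 1 + min over i with p[i]+r[k−i]=r[k] of pieces[k−i].
pieces[7] = 2
pieces[8] = 1
pieces[9] = 2
pieces[10] = 2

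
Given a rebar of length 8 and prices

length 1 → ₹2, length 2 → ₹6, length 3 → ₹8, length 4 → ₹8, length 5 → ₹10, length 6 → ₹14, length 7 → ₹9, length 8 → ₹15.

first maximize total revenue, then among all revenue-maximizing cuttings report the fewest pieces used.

4

Consider every possible first cut. r[k] is the best of p[i]+r[k−i] over all sellable i≤k.
r[1] = 2
r[2] = max(2+2, 6+0) = 6
r[3] = max(2+6, 6+2, 8+0) = 8
r[4] = max(2+8, 6+6, 8+2, 8+0) = 12
r[5] = max(2+12, 6+8, 8+6, 8+2, 10+0) = 14
r[6] = max(2+14, 6+12, 8+8, 8+6, 10+2, 14+0) = 18
r[7] = max(2+18, 6+14, 8+12, …, 14+2, 9+0) = 20
r[8] = max(2+20, 6+18, 8+14, …, 9+2, 15+0) = 24
Maximum revenue is ₹24.
Now minimize piece count subject to staying optimal: for each k, pieces[k] = 1 + min over i with p[i]+r[k−i]=r[k] of pieces[k−i].
pieces[5] = 2
pieces[6] = 3
pieces[7] = 3
pieces[8] = 4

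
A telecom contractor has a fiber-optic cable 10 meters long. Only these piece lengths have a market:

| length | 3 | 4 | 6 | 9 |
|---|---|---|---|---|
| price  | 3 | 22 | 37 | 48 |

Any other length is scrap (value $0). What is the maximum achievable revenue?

59

Let r[k] be the best obtainable value from length k. For each k, try every first piece i and keep the best of price[i] + r[k−i].
r[1] = 0
r[2] = 0
r[3] = 3
r[4] = 22
r[5] = 22
r[6] = 37
r[7] = 37
r[8] = 44  (first piece 4, then r[4]=22)
r[9] = 48
r[10] = 59  (first piece 4, then r[6]=37)
One optimal cutting: 6 + 4 → $59.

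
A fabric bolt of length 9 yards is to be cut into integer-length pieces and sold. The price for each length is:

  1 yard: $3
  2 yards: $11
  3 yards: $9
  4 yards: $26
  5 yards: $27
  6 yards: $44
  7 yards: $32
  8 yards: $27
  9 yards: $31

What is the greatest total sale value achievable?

Build r[k] bottom-up: r[k] = max over allowed piece i of (p[i] + r[k−i]).
r[1] = 3
r[2] = 11
r[3] = 14  (first piece 1, then r[2]=11)
r[4] = 26
r[5] = 29  (first piece 1, then r[4]=26)
r[6] = 44
r[7] = 47  (first piece 1, then r[6]=44)
r[8] = 55  (first piece 2, then r[6]=44)
r[9] = 58  (first piece 1, then r[8]=55)
One optimal cutting: 6 + 2 + 1 → $44 + $11 + $3 = $58.

58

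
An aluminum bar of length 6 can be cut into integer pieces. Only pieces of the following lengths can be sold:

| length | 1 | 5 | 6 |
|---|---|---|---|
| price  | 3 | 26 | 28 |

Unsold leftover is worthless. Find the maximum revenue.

29

Consider every possible first cut. f[k] is the best of p[i]+f[k−i] over all sellable i≤k.
f[1] = 3
f[2] = 6  (first piece 1, then f[1]=3)
f[3] = 9  (first piece 1, then f[2]=6)
f[4] = 12  (first piece 1, then f[3]=9)
f[5] = 26
f[6] = 29  (first piece 1, then f[5]=26)
One optimal cutting: 5 + 1 → $29.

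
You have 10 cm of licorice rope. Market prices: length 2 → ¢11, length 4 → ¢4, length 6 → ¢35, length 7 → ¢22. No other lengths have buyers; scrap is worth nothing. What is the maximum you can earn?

Build best[k] bottom-up: best[k] = max over allowed piece i of (p[i] + best[k−i]).
best[1] = 0
best[2] = 11
best[3] = 11
best[4] = 22  (first piece 2, then best[2]=11)
best[5] = 22
best[6] = 35
best[7] = 35
best[8] = 46  (first piece 2, then best[6]=35)
best[9] = 46
best[10] = 57  (first piece 2, then best[8]=46)
One optimal cutting: 6 + 2 + 2 → ¢57.

57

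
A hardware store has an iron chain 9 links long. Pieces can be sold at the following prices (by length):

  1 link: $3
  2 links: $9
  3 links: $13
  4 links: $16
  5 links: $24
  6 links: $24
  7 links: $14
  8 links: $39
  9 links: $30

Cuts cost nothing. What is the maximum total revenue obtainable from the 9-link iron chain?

42

Build r[k] bottom-up: r[k] = max over allowed piece i of (p[i] + r[k−i]).
r[1] = 3
r[2] = 9
r[3] = 13
r[4] = 18  (first piece 2, then r[2]=9)
r[5] = 24
r[6] = 27  (first piece 1, then r[5]=24)
r[7] = 33  (first piece 2, then r[5]=24)
r[8] = 39
r[9] = 42  (first piece 1, then r[8]=39)
One optimal cutting: 8 + 1 → $39 + $3 = $42.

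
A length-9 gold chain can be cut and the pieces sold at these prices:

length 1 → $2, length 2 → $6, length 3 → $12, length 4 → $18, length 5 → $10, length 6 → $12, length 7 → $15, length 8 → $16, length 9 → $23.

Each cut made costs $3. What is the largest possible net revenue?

32

Build net[k] bottom-up: net[k] = max over allowed piece i of (p[i] + net[k−i]) − 3 per cut.
net[1] = 2
net[2] = max(2+2-3, 6+0) = 6
net[3] = max(2+6-3, 6+2-3, 12+0) = 12
net[4] = max(2+12-3, 6+6-3, 12+2-3, 18+0) = 18
net[5] = max(2+18-3, 6+12-3, 12+6-3, 18+2-3, 10+0) = 17
net[6] = max(2+17-3, 6+18-3, 12+12-3, 18+6-3, 10+2-3, 12+0) = 21
net[7] = max(2+21-3, 6+17-3, 12+18-3, …, 12+2-3, 15+0) = 27
net[8] = max(2+27-3, 6+21-3, 12+17-3, …, 15+2-3, 16+0) = 33
net[9] = max(2+33-3, 6+27-3, 12+21-3, …, 16+2-3, 23+0) = 32
One optimal plan: pieces 4 + 4 + 1 (2 cuts) → $38 − $6 = $32.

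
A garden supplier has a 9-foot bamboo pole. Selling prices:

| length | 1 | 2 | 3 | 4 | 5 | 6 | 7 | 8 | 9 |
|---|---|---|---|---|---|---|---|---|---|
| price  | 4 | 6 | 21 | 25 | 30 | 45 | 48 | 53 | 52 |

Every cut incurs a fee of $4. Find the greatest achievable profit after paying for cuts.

Build net[k] bottom-up: net[k] = max over allowed piece i of (p[i] + net[k−i]) − 4 per cut.
net[1] = 4
net[2] = 6
net[3] = 21
net[4] = 25
net[5] = 30
net[6] = 45
net[7] = 48
net[8] = 53
net[9] = 62  (first piece 3, then net[6]=45)
One optimal plan: pieces 6 + 3 (1 cut) → $66 − $4 = $62.

62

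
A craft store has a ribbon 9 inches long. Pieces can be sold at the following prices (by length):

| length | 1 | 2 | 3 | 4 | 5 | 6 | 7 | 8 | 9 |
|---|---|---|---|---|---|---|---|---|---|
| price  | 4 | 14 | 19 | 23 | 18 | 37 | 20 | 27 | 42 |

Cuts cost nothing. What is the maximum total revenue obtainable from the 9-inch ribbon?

Let v[k] be the best obtainable value from length k. For each k, try every first piece i and keep the best of price[i] + v[k−i].
v[1] = 4
v[2] = max(4+4, 14+0) = 14
v[3] = max(4+14, 14+4, 19+0) = 19
v[4] = max(4+19, 14+14, 19+4, 23+0) = 28
v[5] = max(4+28, 14+19, 19+14, 23+4, 18+0) = 33
v[6] = max(4+33, 14+28, 19+19, 23+14, 18+4, 37+0) = 42
v[7] = max(4+42, 14+33, 19+28, …, 37+4, 20+0) = 47
v[8] = max(4+47, 14+42, 19+33, …, 20+4, 27+0) = 56
v[9] = max(4+56, 14+47, 19+42, …, 27+4, 42+0) = 61
One optimal cutting: 3 + 2 + 2 + 2 → ¢19 + ¢14 + ¢14 + ¢14 = ¢61.

61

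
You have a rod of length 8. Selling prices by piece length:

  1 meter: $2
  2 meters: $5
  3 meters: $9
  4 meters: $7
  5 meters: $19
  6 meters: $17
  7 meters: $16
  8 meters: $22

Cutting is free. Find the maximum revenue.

28

Let v[k] be the best obtainable value from length k. For each k, try every first piece i and keep the best of price[i] + v[k−i].
v[1] = 2
v[2] = 5
v[3] = 9
v[4] = 11  (first piece 1, then v[3]=9)
v[5] = 19
v[6] = 21  (first piece 1, then v[5]=19)
v[7] = 24  (first piece 2, then v[5]=19)
v[8] = 28  (first piece 3, then v[5]=19)
One optimal cutting: 5 + 3 → $19 + $9 = $28.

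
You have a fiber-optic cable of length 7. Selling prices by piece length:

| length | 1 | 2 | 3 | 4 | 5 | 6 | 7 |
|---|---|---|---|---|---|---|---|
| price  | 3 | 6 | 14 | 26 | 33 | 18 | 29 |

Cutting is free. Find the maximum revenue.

Let v[k] be the best obtainable value from length k. For each k, try every first piece i and keep the best of price[i] + v[k−i].
v[1] = 3
v[2] = max(3+3, 6+0) = 6
v[3] = max(3+6, 6+3, 14+0) = 14
v[4] = max(3+14, 6+6, 14+3, 26+0) = 26
v[5] = max(3+26, 6+14, 14+6, 26+3, 33+0) = 33
v[6] = max(3+33, 6+26, 14+14, 26+6, 33+3, 18+0) = 36
v[7] = max(3+36, 6+33, 14+26, …, 18+3, 29+0) = 40
One optimal cutting: 4 + 3 → $26 + $14 = $40.

40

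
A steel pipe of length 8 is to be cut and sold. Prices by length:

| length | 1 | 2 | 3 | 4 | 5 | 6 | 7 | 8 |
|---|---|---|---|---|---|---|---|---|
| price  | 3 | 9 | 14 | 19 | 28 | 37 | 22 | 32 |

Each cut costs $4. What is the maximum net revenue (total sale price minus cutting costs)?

42

Build r[k] bottom-up: r[k] = max over allowed piece i of (p[i] + r[k−i]) − 4 per cut.
r[1] = 3
r[2] = 9
r[3] = 14
r[4] = 19
r[5] = 28
r[6] = 37
r[7] = 36  (first piece 1, then r[6]=37)
r[8] = 42  (first piece 2, then r[6]=37)
One optimal plan: pieces 6 + 2 (1 cut) → $46 − $4 = $42.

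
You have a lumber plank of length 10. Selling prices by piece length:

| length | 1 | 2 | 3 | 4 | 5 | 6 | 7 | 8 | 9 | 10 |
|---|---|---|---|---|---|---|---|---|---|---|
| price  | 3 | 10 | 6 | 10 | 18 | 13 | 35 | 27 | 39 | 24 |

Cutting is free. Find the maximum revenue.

50

Let r[k] be the best obtainable value from length k. For each k, try every first piece i and keep the best of price[i] + r[k−i].
r[1] = 3
r[2] = 10
r[3] = 13  (first piece 1, then r[2]=10)
r[4] = 20  (first piece 2, then r[2]=10)
r[5] = 23  (first piece 1, then r[4]=20)
r[6] = 30  (first piece 2, then r[4]=20)
r[7] = 35
r[8] = 40  (first piece 2, then r[6]=30)
r[9] = 45  (first piece 2, then r[7]=35)
r[10] = 50  (first piece 2, then r[8]=40)
One optimal cutting: 2 + 2 + 2 + 2 + 2 → $10 + $10 + $10 + $10 + $10 = $50.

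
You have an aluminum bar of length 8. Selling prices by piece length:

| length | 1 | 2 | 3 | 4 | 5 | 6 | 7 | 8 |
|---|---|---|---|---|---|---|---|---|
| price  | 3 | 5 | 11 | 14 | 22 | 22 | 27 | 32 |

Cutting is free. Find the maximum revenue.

Consider every possible first cut. best[k] is the best of p[i]+best[k−i] over all sellable i≤k.
best[1] = 3
best[2] = max(3+3, 5+0) = 6
best[3] = max(3+6, 5+3, 11+0) = 11
best[4] = max(3+11, 5+6, 11+3, 14+0) = 14
best[5] = max(3+14, 5+11, 11+6, 14+3, 22+0) = 22
best[6] = max(3+22, 5+14, 11+11, 14+6, 22+3, 22+0) = 25
best[7] = max(3+25, 5+22, 11+14, …, 22+3, 27+0) = 28
best[8] = max(3+28, 5+25, 11+22, …, 27+3, 32+0) = 33
One optimal cutting: 5 + 3 → $22 + $11 = $33.

33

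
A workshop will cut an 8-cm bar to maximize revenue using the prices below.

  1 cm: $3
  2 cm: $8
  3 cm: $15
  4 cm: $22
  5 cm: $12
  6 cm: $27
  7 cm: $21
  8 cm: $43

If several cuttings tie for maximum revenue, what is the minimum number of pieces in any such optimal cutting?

2

Let r[k] be the best obtainable value from length k. For each k, try every first piece i and keep the best of price[i] + r[k−i].
r[1] = 3
r[2] = 8
r[3] = 15
r[4] = 22
r[5] = 25  (first piece 1, then r[4]=22)
r[6] = 30  (first piece 2, then r[4]=22)
r[7] = 37  (first piece 3, then r[4]=22)
r[8] = 44  (first piece 4, then r[4]=22)
Maximum revenue is $44.
Now minimize piece count subject to staying optimal: for each k, pieces[k] = 1 + min over i with p[i]+r[k−i]=r[k] of pieces[k−i].
pieces[5] = 2
pieces[6] = 2
pieces[7] = 2
pieces[8] = 2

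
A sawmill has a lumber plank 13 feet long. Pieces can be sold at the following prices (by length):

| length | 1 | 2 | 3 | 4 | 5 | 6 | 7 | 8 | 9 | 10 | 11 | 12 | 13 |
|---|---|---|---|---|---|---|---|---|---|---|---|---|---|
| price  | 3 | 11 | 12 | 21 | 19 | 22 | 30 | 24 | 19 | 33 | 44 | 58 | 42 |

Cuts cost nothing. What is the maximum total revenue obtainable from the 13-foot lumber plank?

Let v[k] be the best obtainable value from length k. For each k, try every first piece i and keep the best of price[i] + v[k−i].
v[1] = 3
v[2] = max(3+3, 11+0) = 11
v[3] = max(3+11, 11+3, 12+0) = 14
v[4] = max(3+14, 11+11, 12+3, 21+0) = 22
v[5] = max(3+22, 11+14, 12+11, 21+3, 19+0) = 25
v[6] = max(3+25, 11+22, 12+14, 21+11, 19+3, 22+0) = 33
v[7] = max(3+33, 11+25, 12+22, …, 22+3, 30+0) = 36
v[8] = max(3+36, 11+33, 12+25, …, 30+3, 24+0) = 44
v[9] = max(3+44, 11+36, 12+33, …, 24+3, 19+0) = 47
v[10] = max(3+47, 11+44, 12+36, …, 19+3, 33+0) = 55
v[11] = max(3+55, 11+47, 12+44, …, 33+3, 44+0) = 58
v[12] = max(3+58, 11+55, 12+47, …, 44+3, 58+0) = 66
v[13] = max(3+66, 11+58, 12+55, …, 58+3, 42+0) = 69
One optimal cutting: 2 + 2 + 2 + 2 + 2 + 2 + 1 → $11 + $11 + $11 + $11 + $11 + $11 + $3 = $69.

69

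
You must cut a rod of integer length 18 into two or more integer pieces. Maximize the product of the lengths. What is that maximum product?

Define g[k] = max over 1≤i<k of i · max(k−i, g[k−i]); the inner max lets the remainder stay uncut if that's better.
g[2] = 1·max(1,0) = 1·1 = 1
g[3] = 1·max(2,1) = 1·2 = 2
g[4] = 2·max(2,1) = 2·2 = 4
g[5] = 2·max(3,2) = 2·3 = 6
g[6] = 3·max(3,2) = 3·3 = 9
g[7] = 2·max(5,6) = 2·6 = 12
g[8] = 2·max(6,9) = 2·9 = 18
g[9] = 3·max(6,9) = 3·9 = 27
g[10] = 2·max(8,18) = 2·18 = 36
g[11] = 2·max(9,27) = 2·27 = 54
g[12] = 3·max(9,27) = 3·27 = 81
g[13] = 2·max(11,54) = 2·54 = 108
g[14] = 2·max(12,81) = 2·81 = 162
g[15] = 3·max(12,81) = 3·81 = 243
g[16] = 2·max(14,162) = 2·162 = 324
g[17] = 2·max(15,243) = 2·243 = 486
g[18] = 3·max(15,243) = 3·243 = 729
One optimal split: 3 + 3 + 3 + 3 + 3 + 3; product 3·3·3·3·3·3 = 729.

729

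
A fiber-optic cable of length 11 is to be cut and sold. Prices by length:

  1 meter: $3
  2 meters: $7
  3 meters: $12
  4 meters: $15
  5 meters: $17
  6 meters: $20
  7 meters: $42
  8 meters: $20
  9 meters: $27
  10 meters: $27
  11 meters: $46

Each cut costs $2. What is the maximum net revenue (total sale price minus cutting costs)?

Consider every possible first cut. v[k] is the best of p[i]+v[k−i] over all sellable i≤k, charging 2 whenever i<k.
v[1] = 3
v[2] = 7
v[3] = 12
v[4] = 15
v[5] = 17  (first piece 2, then v[3]=12)
v[6] = 22  (first piece 3, then v[3]=12)
v[7] = 42
v[8] = 43  (first piece 1, then v[7]=42)
v[9] = 47  (first piece 2, then v[7]=42)
v[10] = 52  (first piece 3, then v[7]=42)
v[11] = 55  (first piece 4, then v[7]=42)
One optimal plan: pieces 7 + 4 (1 cut) → $57 − $2 = $55.

55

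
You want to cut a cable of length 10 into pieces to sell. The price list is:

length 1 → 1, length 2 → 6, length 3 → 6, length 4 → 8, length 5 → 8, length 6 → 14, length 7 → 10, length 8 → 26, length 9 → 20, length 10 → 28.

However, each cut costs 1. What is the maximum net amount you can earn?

31

Consider every possible first cut. net[k] is the best of p[i]+net[k−i] over all sellable i≤k, charging 1 whenever i<k.
net[1] = 1
net[2] = 6
net[3] = 6  (first piece 1, then net[2]=6)
net[4] = 11  (first piece 2, then net[2]=6)
net[5] = 11  (first piece 1, then net[4]=11)
net[6] = 16  (first piece 2, then net[4]=11)
net[7] = 16  (first piece 1, then net[6]=16)
net[8] = 26
net[9] = 26  (first piece 1, then net[8]=26)
net[10] = 31  (first piece 2, then net[8]=26)
One optimal plan: pieces 8 + 2 (1 cut) → 32 − 1 = 31.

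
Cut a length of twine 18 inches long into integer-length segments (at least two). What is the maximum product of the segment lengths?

Fill m[k] for k=2..18: at each k try every first piece i and multiply by the better of (k−i) uncut or m[k−i].
m[2] = 1·max(1,0) = 1·1 = 1
m[3] = max(1·2, 2·1) = 2
m[4] = max(1·3, 2·2, 3·1) = 4
m[5] = max(1·4, 2·3, 3·2, 4·1) = 6
m[6] = max(1·6, 2·4, 3·3, 4·2, 5·1) = 9
m[7] = max(1·9, 2·6, 3·4, 4·3, 5·2, 6·1) = 12
m[8] = max(1·12, 2·9, 3·6, …, 6·2, 7·1) = 18
m[9] = max(1·18, 2·12, 3·9, …, 7·2, 8·1) = 27
m[10] = max(1·27, 2·18, 3·12, …, 8·2, 9·1) = 36
m[11] = max(1·36, 2·27, 3·18, …, 9·2, 10·1) = 54
m[12] = max(1·54, 2·36, 3·27, …, 10·2, 11·1) = 81
m[13] = max(1·81, 2·54, 3·36, …, 11·2, 12·1) = 108
m[14] = max(1·108, 2·81, 3·54, …, 12·2, 13·1) = 162
m[15] = max(1·162, 2·108, 3·81, …, 13·2, 14·1) = 243
m[16] = max(1·243, 2·162, 3·108, …, 14·2, 15·1) = 324
m[17] = max(1·324, 2·243, 3·162, …, 15·2, 16·1) = 486
m[18] = max(1·486, 2·324, 3·243, …, 16·2, 17·1) = 729
One optimal split: 3 + 3 + 3 + 3 + 3 + 3; product 3·3·3·3·3·3 = 729.

729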